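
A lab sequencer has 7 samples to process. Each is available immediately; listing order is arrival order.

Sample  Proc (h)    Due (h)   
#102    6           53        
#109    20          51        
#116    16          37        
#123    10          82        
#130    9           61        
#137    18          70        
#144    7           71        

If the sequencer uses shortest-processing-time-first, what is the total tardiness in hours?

SPT (increasing processing time): #102 #144 #130 #123 #116 #137 #109.
#102: 0→6, due 53, tardiness 0
#144: 6→13, due 71, tardiness 0
#130: 13→22, due 61, tardiness 0
#123: 22→32, due 82, tardiness 0
#116: 32→48, due 37, tardiness 11
#137: 48→66, due 70, tardiness 0
#109: 66→86, due 51, tardiness 35
Sum = 0+0+0+0+11+0+35 = 46.

46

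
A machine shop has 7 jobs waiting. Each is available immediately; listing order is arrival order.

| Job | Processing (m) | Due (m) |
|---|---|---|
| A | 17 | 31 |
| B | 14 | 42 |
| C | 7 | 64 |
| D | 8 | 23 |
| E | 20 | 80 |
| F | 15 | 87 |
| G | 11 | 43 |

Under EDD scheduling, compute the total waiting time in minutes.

EDD (increasing due date): D A B G C E F.
D: waits 0, runs 0→8
A: waits 8, runs 8→25
B: waits 25, runs 25→39
G: waits 39, runs 39→50
C: waits 50, runs 50→57
E: waits 57, runs 57→77
F: waits 77, runs 77→92
Sum = 0+8+25+39+50+57+77 = 256.

256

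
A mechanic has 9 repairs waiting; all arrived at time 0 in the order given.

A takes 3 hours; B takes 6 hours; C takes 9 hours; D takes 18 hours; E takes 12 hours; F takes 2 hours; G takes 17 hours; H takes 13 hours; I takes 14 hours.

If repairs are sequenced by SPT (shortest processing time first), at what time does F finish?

2

SPT (increasing processing time): F A B C E H I G D.
F: 0→2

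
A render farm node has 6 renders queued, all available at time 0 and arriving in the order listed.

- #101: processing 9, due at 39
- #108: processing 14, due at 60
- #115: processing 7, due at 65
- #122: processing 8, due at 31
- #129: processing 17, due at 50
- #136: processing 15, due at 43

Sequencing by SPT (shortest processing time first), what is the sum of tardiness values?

SPT (increasing processing time): #115 #122 #101 #108 #136 #129.
#115: 0→7, due 65, tardiness 0
#122: 7→15, due 31, tardiness 0
#101: 15→24, due 39, tardiness 0
#108: 24→38, due 60, tardiness 0
#136: 38→53, due 43, tardiness 10
#129: 53→70, due 50, tardiness 20
Sum = 0+0+0+0+10+20 = 30.

30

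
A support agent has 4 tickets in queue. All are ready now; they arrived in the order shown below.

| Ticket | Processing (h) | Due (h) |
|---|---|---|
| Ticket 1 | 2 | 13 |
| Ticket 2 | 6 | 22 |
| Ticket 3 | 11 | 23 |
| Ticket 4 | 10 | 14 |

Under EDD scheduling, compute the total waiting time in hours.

EDD (increasing due date): Ticket 1 Ticket 4 Ticket 2 Ticket 3.
Ticket 1: waits 0, runs 0→2
Ticket 4: waits 2, runs 2→12
Ticket 2: waits 12, runs 12→18
Ticket 3: waits 18, runs 18→29
Sum = 0+2+12+18 = 32.

32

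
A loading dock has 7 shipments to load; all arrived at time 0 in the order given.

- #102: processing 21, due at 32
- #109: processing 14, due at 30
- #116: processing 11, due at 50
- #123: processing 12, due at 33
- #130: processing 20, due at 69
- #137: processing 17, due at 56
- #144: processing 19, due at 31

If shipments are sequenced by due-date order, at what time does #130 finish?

EDD (increasing due date): #109 #144 #102 #123 #116 #137 #130.
#109: 0→14
#144: 14→33
#102: 33→54
#123: 54→66
#116: 66→77
#137: 77→94
#130: 94→114

114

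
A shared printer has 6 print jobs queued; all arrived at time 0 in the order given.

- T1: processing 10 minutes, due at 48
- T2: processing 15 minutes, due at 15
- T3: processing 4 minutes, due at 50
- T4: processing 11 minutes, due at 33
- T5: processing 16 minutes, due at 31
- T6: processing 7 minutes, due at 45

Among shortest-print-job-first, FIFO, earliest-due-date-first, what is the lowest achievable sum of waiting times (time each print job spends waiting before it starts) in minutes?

SPT (increasing processing time): T3 T6 T1 T4 T2 T5.
T3: waits 0, runs 0→4
T6: waits 4, runs 4→11
T1: waits 11, runs 11→21
T4: waits 21, runs 21→32
T2: waits 32, runs 32→47
T5: waits 47, runs 47→63
Sum = 0+4+11+21+32+47 = 115.
FIFO (arrival order): T1 T2 T3 T4 T5 T6.
T1: waits 0, runs 0→10
T2: waits 10, runs 10→25
T3: waits 25, runs 25→29
T4: waits 29, runs 29→40
T5: waits 40, runs 40→56
T6: waits 56, runs 56→63
Sum = 0+10+25+29+40+56 = 160.
EDD (increasing due date): T2 T5 T4 T6 T1 T3.
T2: waits 0, runs 0→15
T5: waits 15, runs 15→31
T4: waits 31, runs 31→42
T6: waits 42, runs 42→49
T1: waits 49, runs 49→59
T3: waits 59, runs 59→63
Sum = 0+15+31+42+49+59 = 196.
SPT 115, FIFO 160, EDD 196 → minimum 115.

115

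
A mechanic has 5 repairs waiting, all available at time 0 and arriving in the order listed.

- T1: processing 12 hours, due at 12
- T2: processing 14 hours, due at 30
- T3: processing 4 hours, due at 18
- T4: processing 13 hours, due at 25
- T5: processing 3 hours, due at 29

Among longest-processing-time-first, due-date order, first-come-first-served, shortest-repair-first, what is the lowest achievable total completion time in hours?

LPT (decreasing processing time): T2 T4 T1 T3 T5.
T2: 0→14
T4: 14→27
T1: 27→39
T3: 39→43
T5: 43→46
Sum = 14+27+39+43+46 = 169.
EDD (increasing due date): T1 T3 T4 T5 T2.
T1: 0→12
T3: 12→16
T4: 16→29
T5: 29→32
T2: 32→46
Sum = 12+16+29+32+46 = 135.
FIFO (arrival order): T1 T2 T3 T4 T5.
T1: 0→12
T2: 12→26
T3: 26→30
T4: 30→43
T5: 43→46
Sum = 12+26+30+43+46 = 157.
SPT (increasing processing time): T5 T3 T1 T4 T2.
T5: 0→3
T3: 3→7
T1: 7→19
T4: 19→32
T2: 32→46
Sum = 3+7+19+32+46 = 107.
LPT 169, EDD 135, FIFO 157, SPT 107 → minimum 107.

107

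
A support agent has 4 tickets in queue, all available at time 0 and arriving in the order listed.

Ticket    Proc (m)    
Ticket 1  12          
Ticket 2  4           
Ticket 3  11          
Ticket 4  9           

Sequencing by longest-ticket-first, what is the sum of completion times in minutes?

LPT (decreasing processing time): Ticket 1 Ticket 3 Ticket 4 Ticket 2.
Ticket 1: 0→12
Ticket 3: 12→23
Ticket 4: 23→32
Ticket 2: 32→36
Sum = 12+23+32+36 = 103.

103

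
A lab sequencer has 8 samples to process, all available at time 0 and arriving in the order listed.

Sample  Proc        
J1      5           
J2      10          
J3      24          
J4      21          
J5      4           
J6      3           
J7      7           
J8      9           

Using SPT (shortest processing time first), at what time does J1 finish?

12

SPT (increasing processing time): J6 J5 J1 J7 J8 J2 J4 J3.
J6: 0→3
J5: 3→7
J1: 7→12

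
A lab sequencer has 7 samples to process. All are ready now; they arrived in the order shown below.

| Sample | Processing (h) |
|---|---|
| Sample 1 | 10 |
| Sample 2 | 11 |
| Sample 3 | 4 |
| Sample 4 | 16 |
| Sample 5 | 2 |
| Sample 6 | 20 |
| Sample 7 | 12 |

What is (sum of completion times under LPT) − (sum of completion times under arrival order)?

102

LPT (decreasing processing time): Sample 6 Sample 4 Sample 7 Sample 2 Sample 1 Sample 3 Sample 5.
Sample 6: 0→20
Sample 4: 20→36
Sample 7: 36→48
Sample 2: 48→59
Sample 1: 59→69
Sample 3: 69→73
Sample 5: 73→75
Sum = 20+36+48+59+69+73+75 = 380.
FIFO (arrival order): Sample 1 Sample 2 Sample 3 Sample 4 Sample 5 Sample 6 Sample 7.
Sample 1: 0→10
Sample 2: 10→21
Sample 3: 21→25
Sample 4: 25→41
Sample 5: 41→43
Sample 6: 43→63
Sample 7: 63→75
Sum = 10+21+25+41+43+63+75 = 278.
Difference = 380 − 278 = 102.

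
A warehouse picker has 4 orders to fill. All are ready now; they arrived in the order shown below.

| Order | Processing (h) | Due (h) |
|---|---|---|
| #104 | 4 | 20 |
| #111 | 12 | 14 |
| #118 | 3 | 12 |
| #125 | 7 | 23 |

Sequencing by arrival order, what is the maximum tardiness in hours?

7

FIFO (arrival order): #104 #111 #118 #125.
#104: 0→4, due 20, tardiness 0
#111: 4→16, due 14, tardiness 2
#118: 16→19, due 12, tardiness 7
#125: 19→26, due 23, tardiness 3
Maximum = 7.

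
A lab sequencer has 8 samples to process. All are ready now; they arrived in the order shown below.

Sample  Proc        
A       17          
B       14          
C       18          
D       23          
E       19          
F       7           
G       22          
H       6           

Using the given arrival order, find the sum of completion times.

604

FIFO (arrival order): A B C D E F G H.
A: 0→17
B: 17→31
C: 31→49
D: 49→72
E: 72→91
F: 91→98
G: 98→120
H: 120→126
Sum = 17+31+49+72+91+98+120+126 = 604.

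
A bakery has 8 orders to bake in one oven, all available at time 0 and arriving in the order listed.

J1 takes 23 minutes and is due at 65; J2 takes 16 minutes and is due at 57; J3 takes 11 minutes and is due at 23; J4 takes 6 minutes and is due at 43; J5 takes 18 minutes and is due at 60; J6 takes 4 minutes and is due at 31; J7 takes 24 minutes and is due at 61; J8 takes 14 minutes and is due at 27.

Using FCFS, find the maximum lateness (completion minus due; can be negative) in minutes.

FIFO (arrival order): J1 J2 J3 J4 J5 J6 J7 J8.
J1: 0→23, due 65, lateness -42
J2: 23→39, due 57, lateness -18
J3: 39→50, due 23, lateness 27
J4: 50→56, due 43, lateness 13
J5: 56→74, due 60, lateness 14
J6: 74→78, due 31, lateness 47
J7: 78→102, due 61, lateness 41
J8: 102→116, due 27, lateness 89
Maximum = 89.

89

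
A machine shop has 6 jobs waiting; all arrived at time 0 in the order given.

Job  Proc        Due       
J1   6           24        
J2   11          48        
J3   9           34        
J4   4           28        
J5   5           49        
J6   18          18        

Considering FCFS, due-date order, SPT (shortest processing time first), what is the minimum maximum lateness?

4

FIFO (arrival order): J1 J2 J3 J4 J5 J6.
J1: 0→6, due 24, lateness -18
J2: 6→17, due 48, lateness -31
J3: 17→26, due 34, lateness -8
J4: 26→30, due 28, lateness 2
J5: 30→35, due 49, lateness -14
J6: 35→53, due 18, lateness 35
Maximum = 35.
EDD (increasing due date): J6 J1 J4 J3 J2 J5.
J6: 0→18, due 18, lateness 0
J1: 18→24, due 24, lateness 0
J4: 24→28, due 28, lateness 0
J3: 28→37, due 34, lateness 3
J2: 37→48, due 48, lateness 0
J5: 48→53, due 49, lateness 4
Maximum = 4.
SPT (increasing processing time): J4 J5 J1 J3 J2 J6.
J4: 0→4, due 28, lateness -24
J5: 4→9, due 49, lateness -40
J1: 9→15, due 24, lateness -9
J3: 15→24, due 34, lateness -10
J2: 24→35, due 48, lateness -13
J6: 35→53, due 18, lateness 35
Maximum = 35.
FIFO 35, EDD 4, SPT 35 → minimum 4.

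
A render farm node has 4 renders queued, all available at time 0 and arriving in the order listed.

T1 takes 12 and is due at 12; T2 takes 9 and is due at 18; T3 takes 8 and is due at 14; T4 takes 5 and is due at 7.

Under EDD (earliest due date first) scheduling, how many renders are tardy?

EDD (increasing due date): T4 T1 T3 T2.
T4: 0→5, due 7, tardiness 0
T1: 5→17, due 12, tardiness 5
T3: 17→25, due 14, tardiness 11
T2: 25→34, due 18, tardiness 16
Late renders: 3.

3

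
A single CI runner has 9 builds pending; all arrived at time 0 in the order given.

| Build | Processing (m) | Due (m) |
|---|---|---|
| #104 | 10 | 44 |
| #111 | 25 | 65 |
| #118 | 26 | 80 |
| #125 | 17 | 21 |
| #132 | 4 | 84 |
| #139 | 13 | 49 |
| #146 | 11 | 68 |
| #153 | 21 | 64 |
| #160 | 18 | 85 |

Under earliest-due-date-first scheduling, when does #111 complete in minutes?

EDD (increasing due date): #125 #104 #139 #153 #111 #146 #118 #132 #160.
#125: 0→17
#104: 17→27
#139: 27→40
#153: 40→61
#111: 61→86

86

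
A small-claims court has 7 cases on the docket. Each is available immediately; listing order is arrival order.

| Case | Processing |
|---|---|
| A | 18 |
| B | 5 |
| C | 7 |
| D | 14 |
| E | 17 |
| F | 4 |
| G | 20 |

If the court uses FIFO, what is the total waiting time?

241

FIFO (arrival order): A B C D E F G.
A: waits 0, runs 0→18
B: waits 18, runs 18→23
C: waits 23, runs 23→30
D: waits 30, runs 30→44
E: waits 44, runs 44→61
F: waits 61, runs 61→65
G: waits 65, runs 65→85
Sum = 0+18+23+30+44+61+65 = 241.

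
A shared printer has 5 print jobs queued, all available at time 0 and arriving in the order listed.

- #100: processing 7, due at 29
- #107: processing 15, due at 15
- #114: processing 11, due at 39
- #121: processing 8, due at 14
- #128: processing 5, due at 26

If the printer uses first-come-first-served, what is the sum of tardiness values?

54

FIFO (arrival order): #100 #107 #114 #121 #128.
#100: 0→7, due 29, tardiness 0
#107: 7→22, due 15, tardiness 7
#114: 22→33, due 39, tardiness 0
#121: 33→41, due 14, tardiness 27
#128: 41→46, due 26, tardiness 20
Sum = 0+7+0+27+20 = 54.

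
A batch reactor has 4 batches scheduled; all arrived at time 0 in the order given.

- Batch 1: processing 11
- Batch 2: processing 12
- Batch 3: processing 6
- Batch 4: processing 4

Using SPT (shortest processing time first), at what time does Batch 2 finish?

33

SPT (increasing processing time): Batch 4 Batch 3 Batch 1 Batch 2.
Batch 4: 0→4
Batch 3: 4→10
Batch 1: 10→21
Batch 2: 21→33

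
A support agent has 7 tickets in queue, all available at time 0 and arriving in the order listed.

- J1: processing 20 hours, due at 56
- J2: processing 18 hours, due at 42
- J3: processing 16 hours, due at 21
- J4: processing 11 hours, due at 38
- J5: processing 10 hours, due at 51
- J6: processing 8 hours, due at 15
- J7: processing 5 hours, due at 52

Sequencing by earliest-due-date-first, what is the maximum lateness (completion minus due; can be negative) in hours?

EDD (increasing due date): J6 J3 J4 J2 J5 J7 J1.
J6: 0→8, due 15, lateness -7
J3: 8→24, due 21, lateness 3
J4: 24→35, due 38, lateness -3
J2: 35→53, due 42, lateness 11
J5: 53→63, due 51, lateness 12
J7: 63→68, due 52, lateness 16
J1: 68→88, due 56, lateness 32
Maximum = 32.

32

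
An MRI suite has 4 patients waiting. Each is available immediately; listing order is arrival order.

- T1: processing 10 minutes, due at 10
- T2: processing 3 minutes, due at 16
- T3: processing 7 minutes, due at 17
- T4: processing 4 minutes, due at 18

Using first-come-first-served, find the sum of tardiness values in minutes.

FIFO (arrival order): T1 T2 T3 T4.
T1: 0→10, due 10, tardiness 0
T2: 10→13, due 16, tardiness 0
T3: 13→20, due 17, tardiness 3
T4: 20→24, due 18, tardiness 6
Sum = 0+0+3+6 = 9.

9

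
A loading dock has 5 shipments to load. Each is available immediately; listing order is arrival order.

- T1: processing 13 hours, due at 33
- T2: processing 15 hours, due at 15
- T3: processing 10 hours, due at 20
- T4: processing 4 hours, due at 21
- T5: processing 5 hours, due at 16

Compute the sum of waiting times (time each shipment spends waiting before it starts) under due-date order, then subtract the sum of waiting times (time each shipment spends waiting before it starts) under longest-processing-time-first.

-25

EDD (increasing due date): T2 T5 T3 T4 T1.
T2: waits 0, runs 0→15
T5: waits 15, runs 15→20
T3: waits 20, runs 20→30
T4: waits 30, runs 30→34
T1: waits 34, runs 34→47
Sum = 0+15+20+30+34 = 99.
LPT (decreasing processing time): T2 T1 T3 T5 T4.
T2: waits 0, runs 0→15
T1: waits 15, runs 15→28
T3: waits 28, runs 28→38
T5: waits 38, runs 38→43
T4: waits 43, runs 43→47
Sum = 0+15+28+38+43 = 124.
Difference = 99 − 124 = -25.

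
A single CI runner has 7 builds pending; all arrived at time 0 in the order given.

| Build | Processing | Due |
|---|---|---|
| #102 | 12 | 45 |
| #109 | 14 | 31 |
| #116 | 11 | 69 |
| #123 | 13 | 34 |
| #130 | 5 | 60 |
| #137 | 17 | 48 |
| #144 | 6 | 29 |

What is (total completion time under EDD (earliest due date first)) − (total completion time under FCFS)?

EDD (increasing due date): #144 #109 #123 #102 #137 #130 #116.
#144: 0→6
#109: 6→20
#123: 20→33
#102: 33→45
#137: 45→62
#130: 62→67
#116: 67→78
Sum = 6+20+33+45+62+67+78 = 311.
FIFO (arrival order): #102 #109 #116 #123 #130 #137 #144.
#102: 0→12
#109: 12→26
#116: 26→37
#123: 37→50
#130: 50→55
#137: 55→72
#144: 72→78
Sum = 12+26+37+50+55+72+78 = 330.
Difference = 311 − 330 = -19.

-19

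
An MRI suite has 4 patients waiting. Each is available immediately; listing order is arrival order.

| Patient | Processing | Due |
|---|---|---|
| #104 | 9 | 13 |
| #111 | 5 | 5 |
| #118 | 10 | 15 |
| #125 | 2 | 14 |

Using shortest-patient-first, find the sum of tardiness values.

16

SPT (increasing processing time): #125 #111 #104 #118.
#125: 0→2, due 14, tardiness 0
#111: 2→7, due 5, tardiness 2
#104: 7→16, due 13, tardiness 3
#118: 16→26, due 15, tardiness 11
Sum = 0+2+3+11 = 16.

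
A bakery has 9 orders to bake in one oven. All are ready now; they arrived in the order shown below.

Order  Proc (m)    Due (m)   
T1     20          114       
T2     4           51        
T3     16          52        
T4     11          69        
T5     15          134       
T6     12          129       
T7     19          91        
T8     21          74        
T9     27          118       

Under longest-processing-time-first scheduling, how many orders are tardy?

4

LPT (decreasing processing time): T9 T8 T1 T7 T3 T5 T6 T4 T2.
T9: 0→27, due 118, tardiness 0
T8: 27→48, due 74, tardiness 0
T1: 48→68, due 114, tardiness 0
T7: 68→87, due 91, tardiness 0
T3: 87→103, due 52, tardiness 51
T5: 103→118, due 134, tardiness 0
T6: 118→130, due 129, tardiness 1
T4: 130→141, due 69, tardiness 72
T2: 141→145, due 51, tardiness 94
Late orders: 4.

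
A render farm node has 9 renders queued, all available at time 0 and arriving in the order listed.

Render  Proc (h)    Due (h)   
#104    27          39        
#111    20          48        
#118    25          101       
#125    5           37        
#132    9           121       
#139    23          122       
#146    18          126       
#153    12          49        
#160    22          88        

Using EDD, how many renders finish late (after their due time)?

5

EDD (increasing due date): #125 #104 #111 #153 #160 #118 #132 #139 #146.
#125: 0→5, due 37, tardiness 0
#104: 5→32, due 39, tardiness 0
#111: 32→52, due 48, tardiness 4
#153: 52→64, due 49, tardiness 15
#160: 64→86, due 88, tardiness 0
#118: 86→111, due 101, tardiness 10
#132: 111→120, due 121, tardiness 0
#139: 120→143, due 122, tardiness 21
#146: 143→161, due 126, tardiness 35
Late renders: 5.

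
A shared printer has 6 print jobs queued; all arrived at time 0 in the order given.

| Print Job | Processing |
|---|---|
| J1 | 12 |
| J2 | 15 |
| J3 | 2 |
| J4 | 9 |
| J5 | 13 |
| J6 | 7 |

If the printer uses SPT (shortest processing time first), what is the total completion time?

160

SPT (increasing processing time): J3 J6 J4 J1 J5 J2.
J3: 0→2
J6: 2→9
J4: 9→18
J1: 18→30
J5: 30→43
J2: 43→58
Sum = 2+9+18+30+43+58 = 160.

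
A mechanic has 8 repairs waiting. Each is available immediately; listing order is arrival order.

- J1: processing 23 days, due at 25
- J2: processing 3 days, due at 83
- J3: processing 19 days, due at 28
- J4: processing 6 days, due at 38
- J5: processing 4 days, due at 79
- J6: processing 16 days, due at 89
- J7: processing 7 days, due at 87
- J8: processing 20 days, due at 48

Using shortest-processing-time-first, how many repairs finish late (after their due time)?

SPT (increasing processing time): J2 J5 J4 J7 J6 J3 J8 J1.
J2: 0→3, due 83, tardiness 0
J5: 3→7, due 79, tardiness 0
J4: 7→13, due 38, tardiness 0
J7: 13→20, due 87, tardiness 0
J6: 20→36, due 89, tardiness 0
J3: 36→55, due 28, tardiness 27
J8: 55→75, due 48, tardiness 27
J1: 75→98, due 25, tardiness 73
Late repairs: 3.

3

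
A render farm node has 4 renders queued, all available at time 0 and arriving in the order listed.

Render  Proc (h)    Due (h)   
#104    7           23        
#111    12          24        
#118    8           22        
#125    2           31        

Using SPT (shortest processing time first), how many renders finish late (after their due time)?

SPT (increasing processing time): #125 #104 #118 #111.
#125: 0→2, due 31, tardiness 0
#104: 2→9, due 23, tardiness 0
#118: 9→17, due 22, tardiness 0
#111: 17→29, due 24, tardiness 5
Late renders: 1.

1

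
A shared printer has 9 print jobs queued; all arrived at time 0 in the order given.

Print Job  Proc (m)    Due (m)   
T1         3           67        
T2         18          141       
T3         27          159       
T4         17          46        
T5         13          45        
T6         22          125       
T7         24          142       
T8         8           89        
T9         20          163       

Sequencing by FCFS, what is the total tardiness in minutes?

FIFO (arrival order): T1 T2 T3 T4 T5 T6 T7 T8 T9.
T1: 0→3, due 67, tardiness 0
T2: 3→21, due 141, tardiness 0
T3: 21→48, due 159, tardiness 0
T4: 48→65, due 46, tardiness 19
T5: 65→78, due 45, tardiness 33
T6: 78→100, due 125, tardiness 0
T7: 100→124, due 142, tardiness 0
T8: 124→132, due 89, tardiness 43
T9: 132→152, due 163, tardiness 0
Sum = 0+0+0+19+33+0+0+43+0 = 95.

95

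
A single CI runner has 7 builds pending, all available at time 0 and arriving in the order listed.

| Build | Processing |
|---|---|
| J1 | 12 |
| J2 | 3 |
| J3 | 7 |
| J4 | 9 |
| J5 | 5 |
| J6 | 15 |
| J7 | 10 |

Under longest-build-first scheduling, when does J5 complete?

LPT (decreasing processing time): J6 J1 J7 J4 J3 J5 J2.
J6: 0→15
J1: 15→27
J7: 27→37
J4: 37→46
J3: 46→53
J5: 53→58

58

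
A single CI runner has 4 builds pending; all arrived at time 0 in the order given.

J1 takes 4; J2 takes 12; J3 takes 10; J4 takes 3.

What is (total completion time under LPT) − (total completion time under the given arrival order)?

LPT (decreasing processing time): J2 J3 J1 J4.
J2: 0→12
J3: 12→22
J1: 22→26
J4: 26→29
Sum = 12+22+26+29 = 89.
FIFO (arrival order): J1 J2 J3 J4.
J1: 0→4
J2: 4→16
J3: 16→26
J4: 26→29
Sum = 4+16+26+29 = 75.
Difference = 89 − 75 = 14.

14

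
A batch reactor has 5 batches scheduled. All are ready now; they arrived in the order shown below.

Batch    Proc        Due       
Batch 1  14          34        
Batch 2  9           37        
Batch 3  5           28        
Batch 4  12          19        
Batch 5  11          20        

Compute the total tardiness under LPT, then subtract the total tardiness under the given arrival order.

4

LPT (decreasing processing time): Batch 1 Batch 4 Batch 5 Batch 2 Batch 3.
Batch 1: 0→14, due 34, tardiness 0
Batch 4: 14→26, due 19, tardiness 7
Batch 5: 26→37, due 20, tardiness 17
Batch 2: 37→46, due 37, tardiness 9
Batch 3: 46→51, due 28, tardiness 23
Sum = 0+7+17+9+23 = 56.
FIFO (arrival order): Batch 1 Batch 2 Batch 3 Batch 4 Batch 5.
Batch 1: 0→14, due 34, tardiness 0
Batch 2: 14→23, due 37, tardiness 0
Batch 3: 23→28, due 28, tardiness 0
Batch 4: 28→40, due 19, tardiness 21
Batch 5: 40→51, due 20, tardiness 31
Sum = 0+0+0+21+31 = 52.
Difference = 56 − 52 = 4.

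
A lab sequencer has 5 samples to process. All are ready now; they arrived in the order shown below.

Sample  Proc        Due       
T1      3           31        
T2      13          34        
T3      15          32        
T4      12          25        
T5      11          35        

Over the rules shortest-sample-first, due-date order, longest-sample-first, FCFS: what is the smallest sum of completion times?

SPT (increasing processing time): T1 T5 T4 T2 T3.
T1: 0→3
T5: 3→14
T4: 14→26
T2: 26→39
T3: 39→54
Sum = 3+14+26+39+54 = 136.
EDD (increasing due date): T4 T1 T3 T2 T5.
T4: 0→12
T1: 12→15
T3: 15→30
T2: 30→43
T5: 43→54
Sum = 12+15+30+43+54 = 154.
LPT (decreasing processing time): T3 T2 T4 T5 T1.
T3: 0→15
T2: 15→28
T4: 28→40
T5: 40→51
T1: 51→54
Sum = 15+28+40+51+54 = 188.
FIFO (arrival order): T1 T2 T3 T4 T5.
T1: 0→3
T2: 3→16
T3: 16→31
T4: 31→43
T5: 43→54
Sum = 3+16+31+43+54 = 147.
SPT 136, EDD 154, LPT 188, FIFO 147 → minimum 136.

136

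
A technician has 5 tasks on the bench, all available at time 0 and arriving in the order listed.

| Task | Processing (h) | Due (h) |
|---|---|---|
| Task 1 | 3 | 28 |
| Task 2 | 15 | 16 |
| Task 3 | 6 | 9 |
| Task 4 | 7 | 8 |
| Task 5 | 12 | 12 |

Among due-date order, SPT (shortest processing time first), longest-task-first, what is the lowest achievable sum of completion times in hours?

EDD (increasing due date): Task 4 Task 3 Task 5 Task 2 Task 1.
Task 4: 0→7
Task 3: 7→13
Task 5: 13→25
Task 2: 25→40
Task 1: 40→43
Sum = 7+13+25+40+43 = 128.
SPT (increasing processing time): Task 1 Task 3 Task 4 Task 5 Task 2.
Task 1: 0→3
Task 3: 3→9
Task 4: 9→16
Task 5: 16→28
Task 2: 28→43
Sum = 3+9+16+28+43 = 99.
LPT (decreasing processing time): Task 2 Task 5 Task 4 Task 3 Task 1.
Task 2: 0→15
Task 5: 15→27
Task 4: 27→34
Task 3: 34→40
Task 1: 40→43
Sum = 15+27+34+40+43 = 159.
EDD 128, SPT 99, LPT 159 → minimum 99.

99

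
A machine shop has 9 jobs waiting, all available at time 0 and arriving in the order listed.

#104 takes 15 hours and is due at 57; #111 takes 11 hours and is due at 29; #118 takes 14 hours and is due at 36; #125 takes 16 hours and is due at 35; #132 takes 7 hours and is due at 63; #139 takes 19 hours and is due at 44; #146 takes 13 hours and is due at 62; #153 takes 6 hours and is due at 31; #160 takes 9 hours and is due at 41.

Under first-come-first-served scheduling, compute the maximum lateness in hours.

70

FIFO (arrival order): #104 #111 #118 #125 #132 #139 #146 #153 #160.
#104: 0→15, due 57, lateness -42
#111: 15→26, due 29, lateness -3
#118: 26→40, due 36, lateness 4
#125: 40→56, due 35, lateness 21
#132: 56→63, due 63, lateness 0
#139: 63→82, due 44, lateness 38
#146: 82→95, due 62, lateness 33
#153: 95→101, due 31, lateness 70
#160: 101→110, due 41, lateness 69
Maximum = 70.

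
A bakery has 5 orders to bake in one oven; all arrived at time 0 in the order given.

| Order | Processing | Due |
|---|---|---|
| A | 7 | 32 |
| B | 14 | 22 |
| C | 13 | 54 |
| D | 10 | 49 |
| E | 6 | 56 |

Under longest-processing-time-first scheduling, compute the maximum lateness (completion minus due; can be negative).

12

LPT (decreasing processing time): B C D A E.
B: 0→14, due 22, lateness -8
C: 14→27, due 54, lateness -27
D: 27→37, due 49, lateness -12
A: 37→44, due 32, lateness 12
E: 44→50, due 56, lateness -6
Maximum = 12.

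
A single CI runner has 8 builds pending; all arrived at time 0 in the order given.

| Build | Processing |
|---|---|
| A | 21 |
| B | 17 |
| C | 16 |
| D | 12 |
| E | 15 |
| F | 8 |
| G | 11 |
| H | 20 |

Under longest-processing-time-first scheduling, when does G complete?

LPT (decreasing processing time): A H B C E D G F.
A: 0→21
H: 21→41
B: 41→58
C: 58→74
E: 74→89
D: 89→101
G: 101→112

112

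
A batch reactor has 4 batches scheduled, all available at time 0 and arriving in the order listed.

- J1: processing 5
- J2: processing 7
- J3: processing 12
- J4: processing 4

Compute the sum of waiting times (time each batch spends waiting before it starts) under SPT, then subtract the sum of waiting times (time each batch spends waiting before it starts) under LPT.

-26

SPT (increasing processing time): J4 J1 J2 J3.
J4: waits 0, runs 0→4
J1: waits 4, runs 4→9
J2: waits 9, runs 9→16
J3: waits 16, runs 16→28
Sum = 0+4+9+16 = 29.
LPT (decreasing processing time): J3 J2 J1 J4.
J3: waits 0, runs 0→12
J2: waits 12, runs 12→19
J1: waits 19, runs 19→24
J4: waits 24, runs 24→28
Sum = 0+12+19+24 = 55.
Difference = 29 − 55 = -26.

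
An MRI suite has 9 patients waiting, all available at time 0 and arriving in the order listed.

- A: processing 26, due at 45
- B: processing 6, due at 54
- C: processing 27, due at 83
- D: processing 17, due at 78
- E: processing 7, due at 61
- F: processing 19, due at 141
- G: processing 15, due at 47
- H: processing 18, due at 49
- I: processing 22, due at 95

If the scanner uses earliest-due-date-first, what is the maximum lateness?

43

EDD (increasing due date): A G H B E D C I F.
A: 0→26, due 45, lateness -19
G: 26→41, due 47, lateness -6
H: 41→59, due 49, lateness 10
B: 59→65, due 54, lateness 11
E: 65→72, due 61, lateness 11
D: 72→89, due 78, lateness 11
C: 89→116, due 83, lateness 33
I: 116→138, due 95, lateness 43
F: 138→157, due 141, lateness 16
Maximum = 43.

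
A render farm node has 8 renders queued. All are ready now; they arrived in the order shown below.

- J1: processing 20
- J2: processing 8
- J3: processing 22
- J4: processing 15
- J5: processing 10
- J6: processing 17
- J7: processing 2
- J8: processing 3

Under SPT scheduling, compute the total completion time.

SPT (increasing processing time): J7 J8 J2 J5 J4 J6 J1 J3.
J7: 0→2
J8: 2→5
J2: 5→13
J5: 13→23
J4: 23→38
J6: 38→55
J1: 55→75
J3: 75→97
Sum = 2+5+13+23+38+55+75+97 = 308.

308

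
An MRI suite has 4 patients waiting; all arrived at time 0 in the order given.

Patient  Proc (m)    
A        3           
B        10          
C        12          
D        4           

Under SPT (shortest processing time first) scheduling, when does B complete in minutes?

17

SPT (increasing processing time): A D B C.
A: 0→3
D: 3→7
B: 7→17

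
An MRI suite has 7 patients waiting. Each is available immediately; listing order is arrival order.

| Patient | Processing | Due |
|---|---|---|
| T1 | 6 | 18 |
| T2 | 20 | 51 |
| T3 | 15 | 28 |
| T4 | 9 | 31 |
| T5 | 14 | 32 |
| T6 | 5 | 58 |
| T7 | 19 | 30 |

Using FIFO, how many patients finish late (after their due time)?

5

FIFO (arrival order): T1 T2 T3 T4 T5 T6 T7.
T1: 0→6, due 18, tardiness 0
T2: 6→26, due 51, tardiness 0
T3: 26→41, due 28, tardiness 13
T4: 41→50, due 31, tardiness 19
T5: 50→64, due 32, tardiness 32
T6: 64→69, due 58, tardiness 11
T7: 69→88, due 30, tardiness 58
Late patients: 5.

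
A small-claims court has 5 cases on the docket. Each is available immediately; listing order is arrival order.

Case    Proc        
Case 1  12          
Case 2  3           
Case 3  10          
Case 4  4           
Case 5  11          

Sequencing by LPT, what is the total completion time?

145

LPT (decreasing processing time): Case 1 Case 5 Case 3 Case 4 Case 2.
Case 1: 0→12
Case 5: 12→23
Case 3: 23→33
Case 4: 33→37
Case 2: 37→40
Sum = 12+23+33+37+40 = 145.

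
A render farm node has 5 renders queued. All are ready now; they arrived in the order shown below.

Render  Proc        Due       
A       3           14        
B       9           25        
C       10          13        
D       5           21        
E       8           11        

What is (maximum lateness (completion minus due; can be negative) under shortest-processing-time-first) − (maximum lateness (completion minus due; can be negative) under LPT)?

SPT (increasing processing time): A D E B C.
A: 0→3, due 14, lateness -11
D: 3→8, due 21, lateness -13
E: 8→16, due 11, lateness 5
B: 16→25, due 25, lateness 0
C: 25→35, due 13, lateness 22
Maximum = 22.
LPT (decreasing processing time): C B E D A.
C: 0→10, due 13, lateness -3
B: 10→19, due 25, lateness -6
E: 19→27, due 11, lateness 16
D: 27→32, due 21, lateness 11
A: 32→35, due 14, lateness 21
Maximum = 21.
Difference = 22 − 21 = 1.

1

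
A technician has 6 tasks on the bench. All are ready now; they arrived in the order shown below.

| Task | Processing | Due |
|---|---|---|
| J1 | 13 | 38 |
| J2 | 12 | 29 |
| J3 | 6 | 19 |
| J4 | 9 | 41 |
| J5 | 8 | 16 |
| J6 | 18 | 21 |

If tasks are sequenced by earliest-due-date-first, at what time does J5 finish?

EDD (increasing due date): J5 J3 J6 J2 J1 J4.
J5: 0→8

8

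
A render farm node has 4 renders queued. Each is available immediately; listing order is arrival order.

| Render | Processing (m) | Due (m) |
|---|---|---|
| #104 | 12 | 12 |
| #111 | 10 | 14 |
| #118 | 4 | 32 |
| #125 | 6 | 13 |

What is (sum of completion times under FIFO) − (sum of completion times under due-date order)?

2

FIFO (arrival order): #104 #111 #118 #125.
#104: 0→12
#111: 12→22
#118: 22→26
#125: 26→32
Sum = 12+22+26+32 = 92.
EDD (increasing due date): #104 #125 #111 #118.
#104: 0→12
#125: 12→18
#111: 18→28
#118: 28→32
Sum = 12+18+28+32 = 90.
Difference = 92 − 90 = 2.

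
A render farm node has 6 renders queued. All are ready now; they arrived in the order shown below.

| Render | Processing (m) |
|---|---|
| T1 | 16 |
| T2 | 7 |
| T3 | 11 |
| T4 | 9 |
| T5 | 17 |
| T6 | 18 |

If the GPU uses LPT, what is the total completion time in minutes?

LPT (decreasing processing time): T6 T5 T1 T3 T4 T2.
T6: 0→18
T5: 18→35
T1: 35→51
T3: 51→62
T4: 62→71
T2: 71→78
Sum = 18+35+51+62+71+78 = 315.

315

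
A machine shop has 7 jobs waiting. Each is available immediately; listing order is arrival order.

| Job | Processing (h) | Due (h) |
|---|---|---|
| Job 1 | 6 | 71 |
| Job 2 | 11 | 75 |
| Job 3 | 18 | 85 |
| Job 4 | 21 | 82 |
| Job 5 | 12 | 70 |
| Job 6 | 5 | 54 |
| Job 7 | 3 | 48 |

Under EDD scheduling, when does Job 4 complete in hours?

EDD (increasing due date): Job 7 Job 6 Job 5 Job 1 Job 2 Job 4 Job 3.
Job 7: 0→3
Job 6: 3→8
Job 5: 8→20
Job 1: 20→26
Job 2: 26→37
Job 4: 37→58

58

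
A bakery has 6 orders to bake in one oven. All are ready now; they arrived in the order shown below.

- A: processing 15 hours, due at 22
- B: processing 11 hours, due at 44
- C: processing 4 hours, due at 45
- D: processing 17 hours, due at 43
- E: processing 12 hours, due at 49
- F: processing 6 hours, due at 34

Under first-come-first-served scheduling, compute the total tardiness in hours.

FIFO (arrival order): A B C D E F.
A: 0→15, due 22, tardiness 0
B: 15→26, due 44, tardiness 0
C: 26→30, due 45, tardiness 0
D: 30→47, due 43, tardiness 4
E: 47→59, due 49, tardiness 10
F: 59→65, due 34, tardiness 31
Sum = 0+0+0+4+10+31 = 45.

45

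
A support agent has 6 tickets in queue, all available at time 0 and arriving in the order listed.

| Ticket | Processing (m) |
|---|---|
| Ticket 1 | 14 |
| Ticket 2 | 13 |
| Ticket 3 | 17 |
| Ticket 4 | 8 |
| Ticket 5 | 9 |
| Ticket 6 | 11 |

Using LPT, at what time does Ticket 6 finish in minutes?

LPT (decreasing processing time): Ticket 3 Ticket 1 Ticket 2 Ticket 6 Ticket 5 Ticket 4.
Ticket 3: 0→17
Ticket 1: 17→31
Ticket 2: 31→44
Ticket 6: 44→55

55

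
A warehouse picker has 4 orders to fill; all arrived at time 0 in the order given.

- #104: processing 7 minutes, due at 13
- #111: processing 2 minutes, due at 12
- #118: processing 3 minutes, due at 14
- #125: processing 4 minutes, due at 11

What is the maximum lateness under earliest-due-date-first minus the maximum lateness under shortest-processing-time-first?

-1

EDD (increasing due date): #125 #111 #104 #118.
#125: 0→4, due 11, lateness -7
#111: 4→6, due 12, lateness -6
#104: 6→13, due 13, lateness 0
#118: 13→16, due 14, lateness 2
Maximum = 2.
SPT (increasing processing time): #111 #118 #125 #104.
#111: 0→2, due 12, lateness -10
#118: 2→5, due 14, lateness -9
#125: 5→9, due 11, lateness -2
#104: 9→16, due 13, lateness 3
Maximum = 3.
Difference = 2 − 3 = -1.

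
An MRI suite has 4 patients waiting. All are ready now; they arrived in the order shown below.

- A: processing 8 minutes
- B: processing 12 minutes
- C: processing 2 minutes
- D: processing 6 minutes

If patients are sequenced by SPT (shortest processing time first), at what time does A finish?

SPT (increasing processing time): C D A B.
C: 0→2
D: 2→8
A: 8→16

16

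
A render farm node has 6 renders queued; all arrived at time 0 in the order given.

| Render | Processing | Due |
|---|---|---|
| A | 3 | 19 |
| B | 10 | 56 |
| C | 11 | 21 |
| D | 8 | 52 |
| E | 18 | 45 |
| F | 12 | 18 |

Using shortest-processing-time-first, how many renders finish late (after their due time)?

SPT (increasing processing time): A D B C F E.
A: 0→3, due 19, tardiness 0
D: 3→11, due 52, tardiness 0
B: 11→21, due 56, tardiness 0
C: 21→32, due 21, tardiness 11
F: 32→44, due 18, tardiness 26
E: 44→62, due 45, tardiness 17
Late renders: 3.

3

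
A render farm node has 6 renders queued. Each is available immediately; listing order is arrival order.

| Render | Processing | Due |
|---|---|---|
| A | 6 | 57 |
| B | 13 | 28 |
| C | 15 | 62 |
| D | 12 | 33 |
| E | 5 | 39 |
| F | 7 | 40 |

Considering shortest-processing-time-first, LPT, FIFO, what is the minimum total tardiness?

15

SPT (increasing processing time): E A F D B C.
E: 0→5, due 39, tardiness 0
A: 5→11, due 57, tardiness 0
F: 11→18, due 40, tardiness 0
D: 18→30, due 33, tardiness 0
B: 30→43, due 28, tardiness 15
C: 43→58, due 62, tardiness 0
Sum = 0+0+0+0+15+0 = 15.
LPT (decreasing processing time): C B D F A E.
C: 0→15, due 62, tardiness 0
B: 15→28, due 28, tardiness 0
D: 28→40, due 33, tardiness 7
F: 40→47, due 40, tardiness 7
A: 47→53, due 57, tardiness 0
E: 53→58, due 39, tardiness 19
Sum = 0+0+7+7+0+19 = 33.
FIFO (arrival order): A B C D E F.
A: 0→6, due 57, tardiness 0
B: 6→19, due 28, tardiness 0
C: 19→34, due 62, tardiness 0
D: 34→46, due 33, tardiness 13
E: 46→51, due 39, tardiness 12
F: 51→58, due 40, tardiness 18
Sum = 0+0+0+13+12+18 = 43.
SPT 15, LPT 33, FIFO 43 → minimum 15.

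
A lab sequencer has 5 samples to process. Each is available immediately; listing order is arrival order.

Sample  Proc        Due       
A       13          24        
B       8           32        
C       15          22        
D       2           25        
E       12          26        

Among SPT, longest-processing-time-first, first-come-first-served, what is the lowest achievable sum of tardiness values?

39

SPT (increasing processing time): D B E A C.
D: 0→2, due 25, tardiness 0
B: 2→10, due 32, tardiness 0
E: 10→22, due 26, tardiness 0
A: 22→35, due 24, tardiness 11
C: 35→50, due 22, tardiness 28
Sum = 0+0+0+11+28 = 39.
LPT (decreasing processing time): C A E B D.
C: 0→15, due 22, tardiness 0
A: 15→28, due 24, tardiness 4
E: 28→40, due 26, tardiness 14
B: 40→48, due 32, tardiness 16
D: 48→50, due 25, tardiness 25
Sum = 0+4+14+16+25 = 59.
FIFO (arrival order): A B C D E.
A: 0→13, due 24, tardiness 0
B: 13→21, due 32, tardiness 0
C: 21→36, due 22, tardiness 14
D: 36→38, due 25, tardiness 13
E: 38→50, due 26, tardiness 24
Sum = 0+0+14+13+24 = 51.
SPT 39, LPT 59, FIFO 51 → minimum 39.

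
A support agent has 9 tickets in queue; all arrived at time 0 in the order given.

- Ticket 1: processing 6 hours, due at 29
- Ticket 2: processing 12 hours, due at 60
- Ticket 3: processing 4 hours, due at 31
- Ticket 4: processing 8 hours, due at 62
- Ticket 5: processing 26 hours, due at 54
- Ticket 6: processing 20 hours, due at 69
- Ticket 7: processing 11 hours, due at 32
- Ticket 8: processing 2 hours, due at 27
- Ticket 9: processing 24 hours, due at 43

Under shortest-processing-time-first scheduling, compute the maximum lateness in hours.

59

SPT (increasing processing time): Ticket 8 Ticket 3 Ticket 1 Ticket 4 Ticket 7 Ticket 2 Ticket 6 Ticket 9 Ticket 5.
Ticket 8: 0→2, due 27, lateness -25
Ticket 3: 2→6, due 31, lateness -25
Ticket 1: 6→12, due 29, lateness -17
Ticket 4: 12→20, due 62, lateness -42
Ticket 7: 20→31, due 32, lateness -1
Ticket 2: 31→43, due 60, lateness -17
Ticket 6: 43→63, due 69, lateness -6
Ticket 9: 63→87, due 43, lateness 44
Ticket 5: 87→113, due 54, lateness 59
Maximum = 59.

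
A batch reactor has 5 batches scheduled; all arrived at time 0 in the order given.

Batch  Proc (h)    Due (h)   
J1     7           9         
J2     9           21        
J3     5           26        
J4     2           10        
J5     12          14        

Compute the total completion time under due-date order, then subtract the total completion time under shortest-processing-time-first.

21

EDD (increasing due date): J1 J4 J5 J2 J3.
J1: 0→7
J4: 7→9
J5: 9→21
J2: 21→30
J3: 30→35
Sum = 7+9+21+30+35 = 102.
SPT (increasing processing time): J4 J3 J1 J2 J5.
J4: 0→2
J3: 2→7
J1: 7→14
J2: 14→23
J5: 23→35
Sum = 2+7+14+23+35 = 81.
Difference = 102 − 81 = 21.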